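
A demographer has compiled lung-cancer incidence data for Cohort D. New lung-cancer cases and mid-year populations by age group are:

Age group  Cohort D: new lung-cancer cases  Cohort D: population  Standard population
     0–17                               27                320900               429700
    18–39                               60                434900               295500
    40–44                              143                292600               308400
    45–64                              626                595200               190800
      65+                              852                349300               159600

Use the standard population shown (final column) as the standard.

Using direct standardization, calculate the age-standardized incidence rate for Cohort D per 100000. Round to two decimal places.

Age-specific rates per 100000 for Cohort D: 8.41, 13.80, 48.87, 105.17, 243.92.
Standard total = 1384000; weights = 0.3105, 0.2135, 0.2228, 0.1379, 0.1153.
Standardized rate: 0.3105×8.41 + 0.2135×13.80 + 0.2228×48.87 + 0.1379×105.17 + 0.1153×243.92 = 59.0757 per 100000.

59.08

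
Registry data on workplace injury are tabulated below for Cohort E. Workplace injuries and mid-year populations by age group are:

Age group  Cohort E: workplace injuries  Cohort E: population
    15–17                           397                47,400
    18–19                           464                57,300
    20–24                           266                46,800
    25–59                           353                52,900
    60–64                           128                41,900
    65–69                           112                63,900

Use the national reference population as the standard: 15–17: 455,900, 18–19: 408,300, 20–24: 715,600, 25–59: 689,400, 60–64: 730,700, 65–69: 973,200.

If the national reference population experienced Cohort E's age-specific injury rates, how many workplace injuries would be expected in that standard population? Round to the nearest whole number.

19730

Age-specific rates per 10,000 for Cohort E: 83.76, 80.98, 56.84, 66.73, 30.55, 17.53.
Expected workplace injuries = Σ (standard pop × age-specific rate ÷ 10,000)
= 455,900×83.76/10,000 + 408,300×80.98/10,000 + 715,600×56.84/10,000 + 689,400×66.73/10,000 + 730,700×30.55/10,000 + 973,200×17.53/10,000
= 3818.40 + 3306.30 + 4067.30 + 4600.34 + 2232.21 + 1705.77 = 19730.33.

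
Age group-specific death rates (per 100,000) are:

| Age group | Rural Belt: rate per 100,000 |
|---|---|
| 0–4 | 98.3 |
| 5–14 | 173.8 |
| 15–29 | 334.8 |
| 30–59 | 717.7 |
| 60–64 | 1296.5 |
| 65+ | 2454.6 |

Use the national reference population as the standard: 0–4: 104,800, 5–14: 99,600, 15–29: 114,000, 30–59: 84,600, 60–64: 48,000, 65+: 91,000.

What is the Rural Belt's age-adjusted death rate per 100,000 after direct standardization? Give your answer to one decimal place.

760.3

Standard total = 542,000; weights = 0.1934, 0.1838, 0.2103, 0.1561, 0.0886, 0.1679.
Standardized rate: 0.1934×98.3 + 0.1838×173.8 + 0.2103×334.8 + 0.1561×717.7 + 0.0886×1296.5 + 0.1679×2454.6 = 760.3276 per 100,000.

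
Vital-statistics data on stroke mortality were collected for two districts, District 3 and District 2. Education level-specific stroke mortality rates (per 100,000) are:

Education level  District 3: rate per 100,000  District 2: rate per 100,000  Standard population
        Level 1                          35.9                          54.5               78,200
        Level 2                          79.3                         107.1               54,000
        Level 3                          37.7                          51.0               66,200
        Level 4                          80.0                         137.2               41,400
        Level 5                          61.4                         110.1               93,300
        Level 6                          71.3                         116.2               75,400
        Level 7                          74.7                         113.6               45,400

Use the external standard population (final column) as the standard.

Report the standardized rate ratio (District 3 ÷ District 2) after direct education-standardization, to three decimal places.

Standard total = 453,900; weights = 0.1723, 0.1190, 0.1458, 0.0912, 0.2056, 0.1661, 0.1000.
District 3: 0.1723×35.9 + 0.1190×79.3 + 0.1458×37.7 + 0.0912×80.0 + 0.2056×61.4 + 0.1661×71.3 + 0.1000×74.7 = 60.3510 per 100,000.
District 2: 0.1723×54.5 + 0.1190×107.1 + 0.1458×51.0 + 0.0912×137.2 + 0.2056×110.1 + 0.1661×116.2 + 0.1000×113.6 = 95.3797 per 100,000.
Ratio = 60.3510 ÷ 95.3797 = 0.63275.

0.633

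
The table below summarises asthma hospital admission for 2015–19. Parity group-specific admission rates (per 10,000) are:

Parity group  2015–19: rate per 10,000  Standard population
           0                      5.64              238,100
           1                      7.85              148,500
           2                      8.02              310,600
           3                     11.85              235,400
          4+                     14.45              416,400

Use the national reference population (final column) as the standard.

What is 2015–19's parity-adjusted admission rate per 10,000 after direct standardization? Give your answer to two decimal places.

Standard total = 1,349,000; weights = 0.1765, 0.1101, 0.2302, 0.1745, 0.3087.
Standardized rate: 0.1765×5.64 + 0.1101×7.85 + 0.2302×8.02 + 0.1745×11.85 + 0.3087×14.45 = 10.2343 per 10,000.

10.23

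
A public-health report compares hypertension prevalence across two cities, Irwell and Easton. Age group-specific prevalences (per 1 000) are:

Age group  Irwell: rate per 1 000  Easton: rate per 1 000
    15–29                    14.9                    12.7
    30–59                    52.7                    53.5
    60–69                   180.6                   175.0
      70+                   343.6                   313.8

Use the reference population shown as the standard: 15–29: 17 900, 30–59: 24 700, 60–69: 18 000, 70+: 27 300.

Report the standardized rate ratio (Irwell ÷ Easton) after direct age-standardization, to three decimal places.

Standard total = 87 900; weights = 0.2036, 0.2810, 0.2048, 0.3106.
Irwell: 0.2036×14.9 + 0.2810×52.7 + 0.2048×180.6 + 0.3106×343.6 = 161.5413 per 1 000.
Easton: 0.2036×12.7 + 0.2810×53.5 + 0.2048×175.0 + 0.3106×313.8 = 150.9160 per 1 000.
Ratio = 161.5413 ÷ 150.9160 = 1.07041.

1.070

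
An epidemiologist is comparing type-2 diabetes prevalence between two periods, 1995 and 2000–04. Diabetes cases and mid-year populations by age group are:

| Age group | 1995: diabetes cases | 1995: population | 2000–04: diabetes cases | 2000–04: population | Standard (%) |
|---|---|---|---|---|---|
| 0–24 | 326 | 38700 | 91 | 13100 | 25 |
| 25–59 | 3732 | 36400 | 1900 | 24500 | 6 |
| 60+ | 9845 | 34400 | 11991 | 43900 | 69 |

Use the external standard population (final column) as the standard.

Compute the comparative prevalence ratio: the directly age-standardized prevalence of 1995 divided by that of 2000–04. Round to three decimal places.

1.056

Age-specific rates per 1000 for 1995: 8.424, 102.527, 286.192.
For 2000–04: 6.947, 77.551, 273.144.
Standard weights: 0.25, 0.06, 0.69.
1995: 0.2500×8.424 + 0.0600×102.527 + 0.6900×286.192 = 205.7300 per 1000.
2000–04: 0.2500×6.947 + 0.0600×77.551 + 0.6900×273.144 = 194.8587 per 1000.
Ratio = 205.7300 ÷ 194.8587 = 1.05579.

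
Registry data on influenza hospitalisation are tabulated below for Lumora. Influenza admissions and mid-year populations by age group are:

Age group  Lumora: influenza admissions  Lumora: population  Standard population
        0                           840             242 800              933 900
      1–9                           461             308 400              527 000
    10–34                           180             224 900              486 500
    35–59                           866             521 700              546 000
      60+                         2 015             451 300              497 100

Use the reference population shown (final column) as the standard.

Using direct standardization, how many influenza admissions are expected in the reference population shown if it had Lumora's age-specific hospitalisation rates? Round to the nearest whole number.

7534

Age-specific rates per 100 000 for Lumora: 345.96, 149.48, 80.04, 166.00, 446.49.
Expected influenza admissions = Σ (standard pop × age-specific rate ÷ 100 000)
= 933 900×345.96/100 000 + 527 000×149.48/100 000 + 486 500×80.04/100 000 + 546 000×166.00/100 000 + 497 100×446.49/100 000
= 3230.96 + 787.77 + 389.37 + 906.34 + 2219.49 = 7533.92.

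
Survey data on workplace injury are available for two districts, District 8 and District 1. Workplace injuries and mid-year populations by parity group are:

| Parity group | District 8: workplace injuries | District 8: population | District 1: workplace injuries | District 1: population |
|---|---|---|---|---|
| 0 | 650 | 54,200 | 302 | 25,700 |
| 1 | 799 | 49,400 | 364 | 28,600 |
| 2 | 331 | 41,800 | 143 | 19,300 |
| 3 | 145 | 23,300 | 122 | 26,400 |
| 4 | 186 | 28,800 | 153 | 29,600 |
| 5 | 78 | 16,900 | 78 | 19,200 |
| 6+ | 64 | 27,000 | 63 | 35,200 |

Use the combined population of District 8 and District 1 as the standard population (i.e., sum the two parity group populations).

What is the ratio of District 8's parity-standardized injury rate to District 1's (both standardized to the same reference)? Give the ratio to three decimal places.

Parity-specific rates per 10,000 for District 8: 119.93, 161.74, 79.19, 62.23, 64.58, 46.15, 23.70.
For District 1: 117.51, 127.27, 74.09, 46.21, 51.69, 40.62, 17.90.
Combined standard total = 425,400; weights = 0.1878, 0.1834, 0.1436, 0.1168, 0.1373, 0.0849, 0.1462.
District 8: 0.1878×119.93 + 0.1834×161.74 + 0.1436×79.19 + 0.1168×62.23 + 0.1373×64.58 + 0.0849×46.15 + 0.1462×23.70 = 87.0741 per 10,000.
District 1: 0.1878×117.51 + 0.1834×127.27 + 0.1436×74.09 + 0.1168×46.21 + 0.1373×51.69 + 0.0849×40.62 + 0.1462×17.90 = 74.6088 per 10,000.
Ratio = 87.0741 ÷ 74.6088 = 1.16707.

1.167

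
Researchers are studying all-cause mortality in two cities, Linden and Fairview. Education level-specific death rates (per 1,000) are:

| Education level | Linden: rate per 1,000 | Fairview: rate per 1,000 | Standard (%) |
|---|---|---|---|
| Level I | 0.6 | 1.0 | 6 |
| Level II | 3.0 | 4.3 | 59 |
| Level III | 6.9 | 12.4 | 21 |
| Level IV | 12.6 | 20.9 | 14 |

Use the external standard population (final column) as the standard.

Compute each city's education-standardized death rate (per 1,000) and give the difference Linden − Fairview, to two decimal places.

-3.11

Standard weights: 0.06, 0.59, 0.21, 0.14.
Linden: 0.0600×0.6 + 0.5900×3.0 + 0.2100×6.9 + 0.1400×12.6 = 5.0190 per 1,000.
Fairview: 0.0600×1.0 + 0.5900×4.3 + 0.2100×12.4 + 0.1400×20.9 = 8.1270 per 1,000.
Difference = 5.0190 − 8.1270 = -3.1080.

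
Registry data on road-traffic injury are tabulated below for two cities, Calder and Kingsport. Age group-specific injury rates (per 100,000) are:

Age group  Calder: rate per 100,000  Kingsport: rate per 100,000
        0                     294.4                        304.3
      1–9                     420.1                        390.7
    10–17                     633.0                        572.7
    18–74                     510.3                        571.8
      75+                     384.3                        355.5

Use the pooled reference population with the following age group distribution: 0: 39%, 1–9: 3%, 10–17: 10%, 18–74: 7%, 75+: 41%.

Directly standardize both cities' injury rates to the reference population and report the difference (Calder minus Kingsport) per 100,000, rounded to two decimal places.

10.55

Standard weights: 0.39, 0.03, 0.10, 0.07, 0.41.
Calder: 0.3900×294.4 + 0.0300×420.1 + 0.1000×633.0 + 0.0700×510.3 + 0.4100×384.3 = 384.0030 per 100,000.
Kingsport: 0.3900×304.3 + 0.0300×390.7 + 0.1000×572.7 + 0.0700×571.8 + 0.4100×355.5 = 373.4490 per 100,000.
Difference = 384.0030 − 373.4490 = 10.5540.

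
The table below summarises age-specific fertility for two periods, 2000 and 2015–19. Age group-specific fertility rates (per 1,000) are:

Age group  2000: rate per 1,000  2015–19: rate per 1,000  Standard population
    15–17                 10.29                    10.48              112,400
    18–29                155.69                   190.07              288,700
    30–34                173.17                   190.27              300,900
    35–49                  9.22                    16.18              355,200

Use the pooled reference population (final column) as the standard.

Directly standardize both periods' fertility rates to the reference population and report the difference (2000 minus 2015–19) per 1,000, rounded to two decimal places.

Standard total = 1,057,200; weights = 0.1063, 0.2731, 0.2846, 0.3360.
2000: 0.1063×10.29 + 0.2731×155.69 + 0.2846×173.17 + 0.3360×9.22 = 95.9952 per 1,000.
2015–19: 0.1063×10.48 + 0.2731×190.07 + 0.2846×190.27 + 0.3360×16.18 = 112.6093 per 1,000.
Difference = 95.9952 − 112.6093 = -16.6141.

-16.61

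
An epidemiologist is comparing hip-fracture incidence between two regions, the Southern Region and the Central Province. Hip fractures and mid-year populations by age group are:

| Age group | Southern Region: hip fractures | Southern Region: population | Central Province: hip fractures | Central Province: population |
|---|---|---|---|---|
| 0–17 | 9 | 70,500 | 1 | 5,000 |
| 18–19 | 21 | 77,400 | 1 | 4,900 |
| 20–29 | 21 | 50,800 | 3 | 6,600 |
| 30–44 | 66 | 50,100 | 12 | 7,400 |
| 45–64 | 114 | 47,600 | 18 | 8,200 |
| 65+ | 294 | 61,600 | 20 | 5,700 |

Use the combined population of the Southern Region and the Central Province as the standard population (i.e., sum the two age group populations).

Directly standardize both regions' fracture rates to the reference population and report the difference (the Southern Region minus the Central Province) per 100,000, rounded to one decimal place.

Age-specific rates per 100,000 for the Southern Region: 12.77, 27.13, 41.34, 131.74, 239.50, 477.27.
For the Central Province: 20.00, 20.41, 45.45, 162.16, 219.51, 350.88.
Combined standard total = 395,800; weights = 0.1908, 0.2079, 0.1450, 0.1453, 0.1410, 0.1700.
The Southern Region: 0.1908×12.77 + 0.2079×27.13 + 0.1450×41.34 + 0.1453×131.74 + 0.1410×239.50 + 0.1700×477.27 = 148.1273 per 100,000.
The Central Province: 0.1908×20.00 + 0.2079×20.41 + 0.1450×45.45 + 0.1453×162.16 + 0.1410×219.51 + 0.1700×350.88 = 128.8171 per 100,000.
Difference = 148.1273 − 128.8171 = 19.3102.

19.3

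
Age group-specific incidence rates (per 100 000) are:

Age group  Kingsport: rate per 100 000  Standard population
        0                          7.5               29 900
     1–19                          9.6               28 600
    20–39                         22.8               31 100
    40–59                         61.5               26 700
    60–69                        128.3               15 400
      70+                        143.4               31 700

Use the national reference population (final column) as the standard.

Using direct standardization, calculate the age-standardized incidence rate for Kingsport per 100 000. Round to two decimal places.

Standard total = 163 400; weights = 0.1830, 0.1750, 0.1903, 0.1634, 0.0942, 0.1940.
Standardized rate: 0.1830×7.5 + 0.1750×9.6 + 0.1903×22.8 + 0.1634×61.5 + 0.0942×128.3 + 0.1940×143.4 = 57.3534 per 100 000.

57.35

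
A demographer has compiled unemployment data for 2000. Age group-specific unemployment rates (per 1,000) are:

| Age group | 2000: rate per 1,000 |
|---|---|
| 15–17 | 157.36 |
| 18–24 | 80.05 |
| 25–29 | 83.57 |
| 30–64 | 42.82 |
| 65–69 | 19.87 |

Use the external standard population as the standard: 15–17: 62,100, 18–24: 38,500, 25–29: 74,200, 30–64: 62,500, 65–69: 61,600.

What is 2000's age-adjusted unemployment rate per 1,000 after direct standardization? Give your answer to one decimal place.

Standard total = 298,900; weights = 0.2078, 0.1288, 0.2482, 0.2091, 0.2061.
Standardized rate: 0.2078×157.36 + 0.1288×80.05 + 0.2482×83.57 + 0.2091×42.82 + 0.2061×19.87 = 76.7987 per 1,000.

76.8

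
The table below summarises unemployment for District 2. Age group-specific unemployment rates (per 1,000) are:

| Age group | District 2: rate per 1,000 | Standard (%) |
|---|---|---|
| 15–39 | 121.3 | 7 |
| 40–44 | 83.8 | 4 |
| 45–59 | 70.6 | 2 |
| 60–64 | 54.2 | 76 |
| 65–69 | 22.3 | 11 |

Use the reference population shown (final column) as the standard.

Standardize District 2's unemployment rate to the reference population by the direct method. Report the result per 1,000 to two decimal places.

Standard weights: 0.07, 0.04, 0.02, 0.76, 0.11.
Standardized rate: 0.0700×121.3 + 0.0400×83.8 + 0.0200×70.6 + 0.7600×54.2 + 0.1100×22.3 = 56.9000 per 1,000.

56.90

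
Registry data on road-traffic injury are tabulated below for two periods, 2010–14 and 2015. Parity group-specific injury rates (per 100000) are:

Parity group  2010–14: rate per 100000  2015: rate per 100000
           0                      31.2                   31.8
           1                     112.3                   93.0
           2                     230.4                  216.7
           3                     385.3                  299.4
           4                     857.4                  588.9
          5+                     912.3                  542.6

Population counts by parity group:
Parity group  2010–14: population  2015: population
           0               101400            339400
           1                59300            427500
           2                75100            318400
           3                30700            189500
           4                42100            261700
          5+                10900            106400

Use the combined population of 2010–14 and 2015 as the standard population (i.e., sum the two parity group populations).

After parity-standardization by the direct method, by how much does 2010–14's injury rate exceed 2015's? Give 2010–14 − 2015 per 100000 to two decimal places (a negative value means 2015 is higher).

80.70

Combined standard total = 1962400; weights = 0.2246, 0.2481, 0.2005, 0.1122, 0.1548, 0.0598.
2010–14: 0.2246×31.2 + 0.2481×112.3 + 0.2005×230.4 + 0.1122×385.3 + 0.1548×857.4 + 0.0598×912.3 = 311.5659 per 100000.
2015: 0.2246×31.8 + 0.2481×93.0 + 0.2005×216.7 + 0.1122×299.4 + 0.1548×588.9 + 0.0598×542.6 = 230.8622 per 100000.
Difference = 311.5659 − 230.8622 = 80.7037.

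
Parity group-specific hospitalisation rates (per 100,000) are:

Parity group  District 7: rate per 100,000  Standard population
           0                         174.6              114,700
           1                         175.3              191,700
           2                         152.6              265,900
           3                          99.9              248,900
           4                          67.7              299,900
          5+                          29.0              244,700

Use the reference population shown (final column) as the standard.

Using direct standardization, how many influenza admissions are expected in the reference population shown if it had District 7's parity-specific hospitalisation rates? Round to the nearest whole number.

Expected influenza admissions = Σ (standard pop × parity-specific rate ÷ 100,000)
= 114,700×174.6/100,000 + 191,700×175.3/100,000 + 265,900×152.6/100,000 + 248,900×99.9/100,000 + 299,900×67.7/100,000 + 244,700×29.0/100,000
= 200.27 + 336.05 + 405.76 + 248.65 + 203.03 + 70.96 = 1464.73.

1465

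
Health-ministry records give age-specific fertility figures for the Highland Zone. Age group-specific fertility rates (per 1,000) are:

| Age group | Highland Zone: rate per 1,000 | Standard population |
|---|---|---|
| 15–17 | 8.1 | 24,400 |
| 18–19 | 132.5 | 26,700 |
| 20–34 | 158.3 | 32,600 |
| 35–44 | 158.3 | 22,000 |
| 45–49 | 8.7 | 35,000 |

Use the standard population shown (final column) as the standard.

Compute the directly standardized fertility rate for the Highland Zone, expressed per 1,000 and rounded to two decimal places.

Standard total = 140,700; weights = 0.1734, 0.1898, 0.2317, 0.1564, 0.2488.
Standardized rate: 0.1734×8.1 + 0.1898×132.5 + 0.2317×158.3 + 0.1564×158.3 + 0.2488×8.7 = 90.1426 per 1,000.

90.14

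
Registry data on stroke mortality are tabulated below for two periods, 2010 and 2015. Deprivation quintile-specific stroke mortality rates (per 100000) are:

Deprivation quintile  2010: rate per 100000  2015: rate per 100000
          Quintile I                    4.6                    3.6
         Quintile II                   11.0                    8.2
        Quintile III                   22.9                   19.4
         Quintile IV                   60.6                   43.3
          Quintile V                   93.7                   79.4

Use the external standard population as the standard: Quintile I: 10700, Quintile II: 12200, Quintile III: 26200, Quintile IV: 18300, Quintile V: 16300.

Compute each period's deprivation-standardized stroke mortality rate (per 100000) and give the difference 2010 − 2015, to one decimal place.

Standard total = 83700; weights = 0.1278, 0.1458, 0.3130, 0.2186, 0.1947.
2010: 0.1278×4.6 + 0.1458×11.0 + 0.3130×22.9 + 0.2186×60.6 + 0.1947×93.7 = 40.8565 per 100000.
2015: 0.1278×3.6 + 0.1458×8.2 + 0.3130×19.4 + 0.2186×43.3 + 0.1947×79.4 = 32.6577 per 100000.
Difference = 40.8565 − 32.6577 = 8.1988.

8.2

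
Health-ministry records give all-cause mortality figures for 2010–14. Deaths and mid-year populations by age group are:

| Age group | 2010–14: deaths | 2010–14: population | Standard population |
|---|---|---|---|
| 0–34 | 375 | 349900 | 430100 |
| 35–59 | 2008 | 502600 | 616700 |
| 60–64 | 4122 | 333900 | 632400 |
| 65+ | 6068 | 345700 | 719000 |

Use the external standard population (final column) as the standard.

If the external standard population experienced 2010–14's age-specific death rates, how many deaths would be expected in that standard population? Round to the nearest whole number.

Age-specific rates per 1000 for 2010–14: 1.072, 3.995, 12.345, 17.553.
Expected deaths = Σ (standard pop × age-specific rate ÷ 1000)
= 430100×1.072/1000 + 616700×3.995/1000 + 632400×12.345/1000 + 719000×17.553/1000
= 460.95 + 2463.86 + 7806.99 + 12620.46 = 23352.25.

23352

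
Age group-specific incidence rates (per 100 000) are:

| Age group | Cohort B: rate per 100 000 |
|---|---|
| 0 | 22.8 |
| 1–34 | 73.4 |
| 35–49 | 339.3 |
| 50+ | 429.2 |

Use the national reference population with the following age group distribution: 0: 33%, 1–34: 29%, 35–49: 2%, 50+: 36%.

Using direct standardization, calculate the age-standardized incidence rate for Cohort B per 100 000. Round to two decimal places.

190.11

Standard weights: 0.33, 0.29, 0.02, 0.36.
Standardized rate: 0.3300×22.8 + 0.2900×73.4 + 0.0200×339.3 + 0.3600×429.2 = 190.1080 per 100 000.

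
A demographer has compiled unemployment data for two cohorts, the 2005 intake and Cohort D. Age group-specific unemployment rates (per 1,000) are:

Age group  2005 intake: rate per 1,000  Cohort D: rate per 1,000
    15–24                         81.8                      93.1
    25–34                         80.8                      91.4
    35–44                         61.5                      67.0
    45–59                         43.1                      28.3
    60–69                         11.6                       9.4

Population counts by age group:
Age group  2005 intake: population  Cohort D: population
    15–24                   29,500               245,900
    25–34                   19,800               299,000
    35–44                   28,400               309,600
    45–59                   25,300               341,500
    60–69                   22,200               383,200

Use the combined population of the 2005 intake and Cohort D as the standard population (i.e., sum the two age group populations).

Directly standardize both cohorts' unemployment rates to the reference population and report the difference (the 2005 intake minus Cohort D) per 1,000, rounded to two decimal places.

Combined standard total = 1,704,400; weights = 0.1616, 0.1870, 0.1983, 0.2152, 0.2379.
The 2005 intake: 0.1616×81.8 + 0.1870×80.8 + 0.1983×61.5 + 0.2152×43.1 + 0.2379×11.6 = 52.5613 per 1,000.
Cohort D: 0.1616×93.1 + 0.1870×91.4 + 0.1983×67.0 + 0.2152×28.3 + 0.2379×9.4 = 53.7522 per 1,000.
Difference = 52.5613 − 53.7522 = -1.1909.

-1.19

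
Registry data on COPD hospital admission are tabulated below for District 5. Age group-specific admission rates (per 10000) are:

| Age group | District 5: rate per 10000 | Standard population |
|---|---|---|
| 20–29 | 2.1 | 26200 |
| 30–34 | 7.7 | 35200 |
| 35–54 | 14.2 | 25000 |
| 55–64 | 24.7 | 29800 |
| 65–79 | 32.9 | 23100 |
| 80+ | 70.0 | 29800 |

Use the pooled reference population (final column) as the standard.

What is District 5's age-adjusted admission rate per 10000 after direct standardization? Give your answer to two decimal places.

Standard total = 169100; weights = 0.1549, 0.2082, 0.1478, 0.1762, 0.1366, 0.1762.
Standardized rate: 0.1549×2.1 + 0.2082×7.7 + 0.1478×14.2 + 0.1762×24.7 + 0.1366×32.9 + 0.1762×70.0 = 25.2106 per 10000.

25.21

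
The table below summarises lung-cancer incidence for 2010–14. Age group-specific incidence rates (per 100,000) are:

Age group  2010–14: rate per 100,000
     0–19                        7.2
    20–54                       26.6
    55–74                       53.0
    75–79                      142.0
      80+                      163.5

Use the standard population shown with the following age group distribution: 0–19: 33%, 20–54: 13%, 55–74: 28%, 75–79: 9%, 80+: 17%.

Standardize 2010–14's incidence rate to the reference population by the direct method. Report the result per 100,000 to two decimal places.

61.25

Standard weights: 0.33, 0.13, 0.28, 0.09, 0.17.
Standardized rate: 0.3300×7.2 + 0.1300×26.6 + 0.2800×53.0 + 0.0900×142.0 + 0.1700×163.5 = 61.2490 per 100,000.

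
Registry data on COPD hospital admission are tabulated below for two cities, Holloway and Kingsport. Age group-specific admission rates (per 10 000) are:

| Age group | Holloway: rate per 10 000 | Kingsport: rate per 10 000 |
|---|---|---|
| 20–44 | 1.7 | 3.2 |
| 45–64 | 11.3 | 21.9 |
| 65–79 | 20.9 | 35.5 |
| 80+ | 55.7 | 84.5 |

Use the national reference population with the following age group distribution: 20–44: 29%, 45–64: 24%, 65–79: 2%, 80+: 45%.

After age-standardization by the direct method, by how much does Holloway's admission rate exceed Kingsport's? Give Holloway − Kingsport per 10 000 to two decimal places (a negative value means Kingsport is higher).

-16.23

Standard weights: 0.29, 0.24, 0.02, 0.45.
Holloway: 0.2900×1.7 + 0.2400×11.3 + 0.0200×20.9 + 0.4500×55.7 = 28.6880 per 10 000.
Kingsport: 0.2900×3.2 + 0.2400×21.9 + 0.0200×35.5 + 0.4500×84.5 = 44.9190 per 10 000.
Difference = 28.6880 − 44.9190 = -16.2310.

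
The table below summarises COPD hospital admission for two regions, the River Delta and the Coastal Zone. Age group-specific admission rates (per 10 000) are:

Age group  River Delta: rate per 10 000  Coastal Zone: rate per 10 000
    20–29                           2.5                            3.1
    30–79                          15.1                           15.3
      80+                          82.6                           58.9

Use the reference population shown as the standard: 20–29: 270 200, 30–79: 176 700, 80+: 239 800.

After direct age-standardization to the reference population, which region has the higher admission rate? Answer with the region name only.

Standard total = 686 700; weights = 0.3935, 0.2573, 0.3492.
The River Delta: 0.3935×2.5 + 0.2573×15.1 + 0.3492×82.6 = 33.7136 per 10 000.
The Coastal Zone: 0.3935×3.1 + 0.2573×15.3 + 0.3492×58.9 = 25.7250 per 10 000.

River Delta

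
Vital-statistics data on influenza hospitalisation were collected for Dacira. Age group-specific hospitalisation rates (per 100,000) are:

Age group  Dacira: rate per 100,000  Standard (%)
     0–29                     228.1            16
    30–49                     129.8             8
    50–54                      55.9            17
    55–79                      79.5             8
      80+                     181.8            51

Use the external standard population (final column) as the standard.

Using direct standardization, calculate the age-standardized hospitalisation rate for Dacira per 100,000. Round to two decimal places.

155.46

Standard weights: 0.16, 0.08, 0.17, 0.08, 0.51.
Standardized rate: 0.1600×228.1 + 0.0800×129.8 + 0.1700×55.9 + 0.0800×79.5 + 0.5100×181.8 = 155.4610 per 100,000.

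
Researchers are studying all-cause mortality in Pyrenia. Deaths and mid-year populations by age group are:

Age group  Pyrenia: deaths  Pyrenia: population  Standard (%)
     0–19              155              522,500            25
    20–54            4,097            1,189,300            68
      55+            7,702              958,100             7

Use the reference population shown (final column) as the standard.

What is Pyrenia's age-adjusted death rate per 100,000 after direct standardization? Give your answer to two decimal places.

Age-specific rates per 100,000 for Pyrenia: 29.67, 344.49, 803.88.
Standard weights: 0.25, 0.68, 0.07.
Standardized rate: 0.2500×29.67 + 0.6800×344.49 + 0.0700×803.88 = 297.9401 per 100,000.

297.94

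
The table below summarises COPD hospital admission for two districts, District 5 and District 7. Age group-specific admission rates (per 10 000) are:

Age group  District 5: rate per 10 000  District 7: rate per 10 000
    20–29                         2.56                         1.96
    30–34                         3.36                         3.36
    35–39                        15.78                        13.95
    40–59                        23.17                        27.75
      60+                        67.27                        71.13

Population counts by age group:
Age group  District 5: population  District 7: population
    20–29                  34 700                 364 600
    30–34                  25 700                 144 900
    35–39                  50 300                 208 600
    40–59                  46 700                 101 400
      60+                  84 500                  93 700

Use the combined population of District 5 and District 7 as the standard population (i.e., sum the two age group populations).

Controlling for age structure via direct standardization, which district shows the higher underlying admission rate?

Combined standard total = 1 155 100; weights = 0.3457, 0.1477, 0.2241, 0.1282, 0.1543.
District 5: 0.3457×2.56 + 0.1477×3.36 + 0.2241×15.78 + 0.1282×23.17 + 0.1543×67.27 = 18.2667 per 10 000.
District 7: 0.3457×1.96 + 0.1477×3.36 + 0.2241×13.95 + 0.1282×27.75 + 0.1543×71.13 = 18.8318 per 10 000.
The crude rates (31.98 vs 14.88) would put District 5 higher, but that reflects its age composition; once standardized to a common age structure, District 7 has the higher underlying rate.

District 7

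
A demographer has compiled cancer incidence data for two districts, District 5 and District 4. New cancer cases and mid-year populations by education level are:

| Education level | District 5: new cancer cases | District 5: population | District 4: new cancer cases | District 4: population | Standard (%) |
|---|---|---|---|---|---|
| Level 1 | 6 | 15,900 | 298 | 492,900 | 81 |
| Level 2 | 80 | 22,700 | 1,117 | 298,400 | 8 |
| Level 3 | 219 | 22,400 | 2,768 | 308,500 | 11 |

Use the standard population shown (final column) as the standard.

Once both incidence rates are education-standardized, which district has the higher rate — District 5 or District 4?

Education-specific rates per 100,000 for District 5: 37.74, 352.42, 977.68.
For District 4: 60.46, 374.33, 897.24.
Standard weights: 0.81, 0.08, 0.11.
District 5: 0.8100×37.74 + 0.0800×352.42 + 0.1100×977.68 = 166.3045 per 100,000.
District 4: 0.8100×60.46 + 0.0800×374.33 + 0.1100×897.24 = 177.6147 per 100,000.
The crude rates (500.00 vs 380.34) would put District 5 higher, but that reflects its education composition; once standardized to a common education structure, District 4 has the higher underlying rate.

District 4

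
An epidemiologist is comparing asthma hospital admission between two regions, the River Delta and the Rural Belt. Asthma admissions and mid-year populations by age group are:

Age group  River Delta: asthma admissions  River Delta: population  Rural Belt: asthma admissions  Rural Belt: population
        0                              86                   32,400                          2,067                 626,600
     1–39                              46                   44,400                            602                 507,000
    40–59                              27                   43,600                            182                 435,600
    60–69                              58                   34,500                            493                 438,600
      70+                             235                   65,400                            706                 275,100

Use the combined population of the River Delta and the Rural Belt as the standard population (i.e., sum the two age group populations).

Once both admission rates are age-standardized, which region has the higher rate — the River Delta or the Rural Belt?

Age-specific rates per 10,000 for the River Delta: 26.54, 10.36, 6.19, 16.81, 35.93.
For the Rural Belt: 32.99, 11.87, 4.18, 11.24, 25.66.
Combined standard total = 2,503,200; weights = 0.2633, 0.2203, 0.1914, 0.1890, 0.1360.
The River Delta: 0.2633×26.54 + 0.2203×10.36 + 0.1914×6.19 + 0.1890×16.81 + 0.1360×35.93 = 18.5206 per 10,000.
The Rural Belt: 0.2633×32.99 + 0.2203×11.87 + 0.1914×4.18 + 0.1890×11.24 + 0.1360×25.66 = 17.7151 per 10,000.

River Delta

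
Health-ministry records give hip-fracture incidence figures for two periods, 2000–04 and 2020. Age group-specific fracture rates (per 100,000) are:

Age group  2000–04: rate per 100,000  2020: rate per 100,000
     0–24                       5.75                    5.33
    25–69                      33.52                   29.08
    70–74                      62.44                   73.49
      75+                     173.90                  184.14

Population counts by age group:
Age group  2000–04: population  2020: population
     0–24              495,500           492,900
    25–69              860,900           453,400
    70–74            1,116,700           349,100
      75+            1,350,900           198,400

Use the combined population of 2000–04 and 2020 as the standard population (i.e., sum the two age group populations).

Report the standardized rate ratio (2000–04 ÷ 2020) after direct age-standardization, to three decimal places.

0.941

Combined standard total = 5,317,800; weights = 0.1859, 0.2472, 0.2756, 0.2913.
2000–04: 0.1859×5.75 + 0.2472×33.52 + 0.2756×62.44 + 0.2913×173.90 = 77.2286 per 100,000.
2020: 0.1859×5.33 + 0.2472×29.08 + 0.2756×73.49 + 0.2913×184.14 = 82.0824 per 100,000.
Ratio = 77.2286 ÷ 82.0824 = 0.94087.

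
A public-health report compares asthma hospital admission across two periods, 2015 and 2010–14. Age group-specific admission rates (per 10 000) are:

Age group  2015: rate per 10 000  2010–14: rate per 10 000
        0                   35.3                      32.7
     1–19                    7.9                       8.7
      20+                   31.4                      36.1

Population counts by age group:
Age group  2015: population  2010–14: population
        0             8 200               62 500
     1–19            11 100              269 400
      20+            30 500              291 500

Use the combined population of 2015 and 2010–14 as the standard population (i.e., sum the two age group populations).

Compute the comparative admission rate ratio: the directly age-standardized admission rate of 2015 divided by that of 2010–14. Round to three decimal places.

Combined standard total = 673 200; weights = 0.1050, 0.4167, 0.4783.
2015: 0.1050×35.3 + 0.4167×7.9 + 0.4783×31.4 = 22.0179 per 10 000.
2010–14: 0.1050×32.7 + 0.4167×8.7 + 0.4783×36.1 = 24.3263 per 10 000.
Ratio = 22.0179 ÷ 24.3263 = 0.90511.

0.905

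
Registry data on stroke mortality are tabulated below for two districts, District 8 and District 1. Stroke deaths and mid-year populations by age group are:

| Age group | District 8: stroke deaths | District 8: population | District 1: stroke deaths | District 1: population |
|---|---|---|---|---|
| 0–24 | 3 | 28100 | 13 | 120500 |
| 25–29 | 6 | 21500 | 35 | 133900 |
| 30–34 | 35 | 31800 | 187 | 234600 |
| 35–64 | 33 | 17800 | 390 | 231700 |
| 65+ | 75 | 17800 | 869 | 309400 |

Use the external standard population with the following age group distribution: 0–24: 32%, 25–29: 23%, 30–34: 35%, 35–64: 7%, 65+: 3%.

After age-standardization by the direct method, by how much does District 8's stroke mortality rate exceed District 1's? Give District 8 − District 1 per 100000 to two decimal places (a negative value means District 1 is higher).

16.40

Age-specific rates per 100000 for District 8: 10.68, 27.91, 110.06, 185.39, 421.35.
For District 1: 10.79, 26.14, 79.71, 168.32, 280.87.
Standard weights: 0.32, 0.23, 0.35, 0.07, 0.03.
District 8: 0.3200×10.68 + 0.2300×27.91 + 0.3500×110.06 + 0.0700×185.39 + 0.0300×421.35 = 73.9750 per 100000.
District 1: 0.3200×10.79 + 0.2300×26.14 + 0.3500×79.71 + 0.0700×168.32 + 0.0300×280.87 = 57.5712 per 100000.
Difference = 73.9750 − 57.5712 = 16.4037.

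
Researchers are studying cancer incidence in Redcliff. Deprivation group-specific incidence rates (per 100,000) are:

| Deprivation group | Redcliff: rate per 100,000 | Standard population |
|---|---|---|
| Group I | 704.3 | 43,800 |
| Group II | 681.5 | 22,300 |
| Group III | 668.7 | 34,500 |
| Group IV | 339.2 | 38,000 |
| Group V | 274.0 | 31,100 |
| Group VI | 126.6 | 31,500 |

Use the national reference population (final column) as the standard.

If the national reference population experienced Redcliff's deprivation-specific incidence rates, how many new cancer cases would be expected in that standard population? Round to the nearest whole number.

Expected new cancer cases = Σ (standard pop × deprivation-specific rate ÷ 100,000)
= 43,800×704.3/100,000 + 22,300×681.5/100,000 + 34,500×668.7/100,000 + 38,000×339.2/100,000 + 31,100×274.0/100,000 + 31,500×126.6/100,000
= 308.48 + 151.97 + 230.70 + 128.90 + 85.21 + 39.88 = 945.15.

945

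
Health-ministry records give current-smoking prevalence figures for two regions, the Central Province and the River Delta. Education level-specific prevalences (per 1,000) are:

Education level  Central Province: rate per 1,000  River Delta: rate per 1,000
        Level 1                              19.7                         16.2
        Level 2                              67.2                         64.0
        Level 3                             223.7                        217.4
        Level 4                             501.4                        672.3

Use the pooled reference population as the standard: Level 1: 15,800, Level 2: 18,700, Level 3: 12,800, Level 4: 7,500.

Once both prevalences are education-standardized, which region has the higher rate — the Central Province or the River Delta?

River Delta

Standard total = 54,800; weights = 0.2883, 0.3412, 0.2336, 0.1369.
The Central Province: 0.2883×19.7 + 0.3412×67.2 + 0.2336×223.7 + 0.1369×501.4 = 149.4847 per 1,000.
The River Delta: 0.2883×16.2 + 0.3412×64.0 + 0.2336×217.4 + 0.1369×672.3 = 169.3016 per 1,000.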